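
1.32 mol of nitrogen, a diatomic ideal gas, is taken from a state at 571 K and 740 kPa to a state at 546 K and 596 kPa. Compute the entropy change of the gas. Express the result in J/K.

ΔS = nC_p ln(T₂/T₁) − nR ln(P₂/P₁), with C_p = 7R/2 = 29.1 J mol⁻¹ K⁻¹ for a diatomic ideal gas.
ΔS = 1.32 × [29.1 × ln(546/571) − 8.314 × ln(596/740)] = 0.655 J/K.

ΔS = 0.655 J/K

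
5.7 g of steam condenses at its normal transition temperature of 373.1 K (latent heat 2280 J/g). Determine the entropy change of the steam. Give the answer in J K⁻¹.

ΔS = -34.8 J/K

Heat released by the substance: Q = −mL = −5.7 × 2280 = −12996 J.
At constant T, ΔS = Q_rev/T = −12996 / 373.1 = -34.8 J/K.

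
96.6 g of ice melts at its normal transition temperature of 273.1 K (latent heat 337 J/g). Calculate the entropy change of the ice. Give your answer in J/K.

ΔS = 119 J/K

Heat absorbed by the substance: Q = mL = 96.6 × 337 = 32554.2 J.
At constant T, ΔS = Q_rev/T = 32554.2 / 273.1 = 119 J/K.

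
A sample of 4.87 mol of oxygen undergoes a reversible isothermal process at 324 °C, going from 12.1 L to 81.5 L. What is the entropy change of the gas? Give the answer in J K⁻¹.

For an isothermal ideal gas ΔS_gas = nR ln(V₂/V₁) = 4.87 × 8.314 × ln(81.5/12.1) = 77.2 J/K.

ΔS_gas = 77.2 J/K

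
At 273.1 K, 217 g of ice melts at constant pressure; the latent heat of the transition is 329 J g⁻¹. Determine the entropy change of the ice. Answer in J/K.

Heat absorbed by the substance: Q = mL = 217 × 329 = 71393 J.
At constant T, ΔS = Q_rev/T = 71393 / 273.1 = 261 J/K.

ΔS = 261 J/K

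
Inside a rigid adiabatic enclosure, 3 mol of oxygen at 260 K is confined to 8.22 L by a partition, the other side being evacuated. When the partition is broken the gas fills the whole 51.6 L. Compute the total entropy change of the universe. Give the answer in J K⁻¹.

ΔS_universe = 45.8 J/K

For an ideal gas in free expansion Q = 0 and W = 0, so T is unchanged.
Entropy is a state function; using a reversible isothermal path, ΔS_gas = nR ln(V₂/V₁) = 3 × 8.314 × ln(51.6/8.22) = 45.8 J/K.
The insulated surroundings exchange no heat, so ΔS_surr = 0 and ΔS_universe = ΔS_gas.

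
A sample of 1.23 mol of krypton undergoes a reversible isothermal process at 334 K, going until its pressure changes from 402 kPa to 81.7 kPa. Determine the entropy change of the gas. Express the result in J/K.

ΔS_gas = 16.3 J/K

For an isothermal ideal gas ΔS_gas = nR ln(P₁/P₂) = 1.23 × 8.314 × ln(402/81.7) = 16.3 J/K.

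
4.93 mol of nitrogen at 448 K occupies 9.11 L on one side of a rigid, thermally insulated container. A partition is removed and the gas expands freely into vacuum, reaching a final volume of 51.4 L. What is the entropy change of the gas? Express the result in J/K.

ΔS_gas = 70.9 J/K

No heat is exchanged and no work is done, so the ideal-gas temperature stays constant.
Entropy is a state function; using a reversible isothermal path, ΔS_gas = nR ln(V₂/V₁) = 4.93 × 8.314 × ln(51.4/9.11) = 70.9 J/K.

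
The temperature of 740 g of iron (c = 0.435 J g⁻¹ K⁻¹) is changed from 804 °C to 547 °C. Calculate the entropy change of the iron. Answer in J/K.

ΔS = -87.7 J/K

In kelvin: T₁ = 1077.15 K, T₂ = 820.15 K. ΔS = ∫dQ_rev/T = m c ln(T₂/T₁) = 740 × 0.435 × ln(820.15/1077.15) = -87.7 J/K.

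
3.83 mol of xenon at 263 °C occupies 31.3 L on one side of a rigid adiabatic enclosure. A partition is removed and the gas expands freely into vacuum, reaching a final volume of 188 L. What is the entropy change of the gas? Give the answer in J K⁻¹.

For an ideal gas in free expansion Q = 0 and W = 0, so T is unchanged.
Entropy is a state function; using a reversible isothermal path, ΔS_gas = nR ln(V₂/V₁) = 3.83 × 8.314 × ln(188/31.3) = 57.1 J/K.

ΔS_gas = 57.1 J/K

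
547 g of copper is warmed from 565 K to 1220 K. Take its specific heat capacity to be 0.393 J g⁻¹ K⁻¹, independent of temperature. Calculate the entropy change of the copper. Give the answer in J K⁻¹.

ΔS = 165 J/K

ΔS = ∫dQ_rev/T = m c ln(T₂/T₁) = 547 × 0.393 × ln(1220/565) = 165 J/K.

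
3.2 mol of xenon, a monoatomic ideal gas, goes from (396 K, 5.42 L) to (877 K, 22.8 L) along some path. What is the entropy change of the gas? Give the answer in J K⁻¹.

ΔS = 70 J/K

Entropy is a state function: ΔS = nC_V ln(T₂/T₁) + nR ln(V₂/V₁), with C_V = 3R/2 = 12.47 J mol⁻¹ K⁻¹ for a monoatomic ideal gas.
ΔS = 3.2 × [12.47 × ln(877/396) + 8.314 × ln(22.8/5.42)] = 70 J/K.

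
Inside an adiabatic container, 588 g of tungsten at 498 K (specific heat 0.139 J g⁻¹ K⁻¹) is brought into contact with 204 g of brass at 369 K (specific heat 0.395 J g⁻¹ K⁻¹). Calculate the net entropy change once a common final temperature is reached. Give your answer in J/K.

Energy balance: T_f = (m₁c₁T₁ + m₂c₂T₂)/(m₁c₁ + m₂c₂) = 433.96 K.
ΔS₁ = m₁c₁ ln(T_f/T₁) = 81.732 × ln(433.96/498) = -11.25 J/K.
ΔS₂ = m₂c₂ ln(T_f/T₂) = 80.58 × ln(433.96/369) = 13.07 J/K.
ΔS_total = -11.25 + 13.07 = 1.82 J/K.

ΔS_total = 1.82 J/K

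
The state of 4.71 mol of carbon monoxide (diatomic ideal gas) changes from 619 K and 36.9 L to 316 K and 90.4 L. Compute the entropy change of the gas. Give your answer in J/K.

ΔS = -30.7 J/K

Entropy is a state function: ΔS = nC_V ln(T₂/T₁) + nR ln(V₂/V₁), with C_V = 5R/2 = 20.79 J mol⁻¹ K⁻¹ for a diatomic ideal gas.
ΔS = 4.71 × [20.79 × ln(316/619) + 8.314 × ln(90.4/36.9)] = -30.7 J/K.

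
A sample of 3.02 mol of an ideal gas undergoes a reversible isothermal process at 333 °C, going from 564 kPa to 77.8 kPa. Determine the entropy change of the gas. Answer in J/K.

ΔS_gas = 49.7 J/K

For an isothermal ideal gas ΔS_gas = nR ln(P₁/P₂) = 3.02 × 8.314 × ln(564/77.8) = 49.7 J/K.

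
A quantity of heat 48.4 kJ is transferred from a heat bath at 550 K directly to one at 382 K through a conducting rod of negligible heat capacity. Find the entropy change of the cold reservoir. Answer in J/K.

ΔS_cold = 127 J/K

The cold reservoir gains heat Q, so ΔS_cold = +Q/T_C = 48400/382 = 127 J/K.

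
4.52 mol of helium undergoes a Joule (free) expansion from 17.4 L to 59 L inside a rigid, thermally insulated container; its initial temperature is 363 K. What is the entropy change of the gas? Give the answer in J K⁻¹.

ΔS_gas = 45.9 J/K

For an ideal gas in free expansion Q = 0 and W = 0, so T is unchanged.
Entropy is a state function; using a reversible isothermal path, ΔS_gas = nR ln(V₂/V₁) = 4.52 × 8.314 × ln(59/17.4) = 45.9 J/K.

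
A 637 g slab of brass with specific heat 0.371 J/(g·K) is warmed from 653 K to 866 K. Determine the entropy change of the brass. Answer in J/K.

ΔS = ∫dQ_rev/T = m c ln(T₂/T₁) = 637 × 0.371 × ln(866/653) = 66.7 J/K.

ΔS = 66.7 J/K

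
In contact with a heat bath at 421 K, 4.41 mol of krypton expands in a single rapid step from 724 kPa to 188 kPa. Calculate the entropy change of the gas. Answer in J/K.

Entropy is a state function, so ΔS_gas depends only on the end states.
For an isothermal ideal gas ΔS_gas = nR ln(P₁/P₂) = 4.41 × 8.314 × ln(724/188) = 49.4 J/K.

ΔS_gas = 49.4 J/K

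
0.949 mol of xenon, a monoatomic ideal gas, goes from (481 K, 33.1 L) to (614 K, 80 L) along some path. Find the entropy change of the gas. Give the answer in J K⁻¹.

Entropy is a state function: ΔS = nC_V ln(T₂/T₁) + nR ln(V₂/V₁), with C_V = 3R/2 = 12.47 J mol⁻¹ K⁻¹ for a monoatomic ideal gas.
ΔS = 0.949 × [12.47 × ln(614/481) + 8.314 × ln(80/33.1)] = 9.85 J/K.

ΔS = 9.85 J/K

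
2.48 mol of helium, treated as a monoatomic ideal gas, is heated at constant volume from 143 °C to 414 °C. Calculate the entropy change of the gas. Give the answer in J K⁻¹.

ΔS = 15.5 J/K

In kelvin: T₁ = 416.15 K, T₂ = 687.15 K. At constant volume, ΔS = nC_V ln(T₂/T₁) with C_V = 3R/2 = 12.47 J mol⁻¹ K⁻¹.
ΔS = 2.48 × 12.47 × ln(687.15/416.15) = 15.5 J/K.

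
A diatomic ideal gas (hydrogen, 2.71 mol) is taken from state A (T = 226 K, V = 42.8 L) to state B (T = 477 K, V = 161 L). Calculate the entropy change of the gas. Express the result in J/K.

Entropy is a state function: ΔS = nC_V ln(T₂/T₁) + nR ln(V₂/V₁), with C_V = 5R/2 = 20.79 J mol⁻¹ K⁻¹ for a diatomic ideal gas.
ΔS = 2.71 × [20.79 × ln(477/226) + 8.314 × ln(161/42.8)] = 71.9 J/K.

ΔS = 71.9 J/K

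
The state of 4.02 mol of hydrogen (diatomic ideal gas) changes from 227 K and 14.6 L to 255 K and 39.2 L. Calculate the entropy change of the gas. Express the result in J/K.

ΔS = 42.7 J/K

Entropy is a state function: ΔS = nC_V ln(T₂/T₁) + nR ln(V₂/V₁), with C_V = 5R/2 = 20.79 J mol⁻¹ K⁻¹ for a diatomic ideal gas.
ΔS = 4.02 × [20.79 × ln(255/227) + 8.314 × ln(39.2/14.6)] = 42.7 J/K.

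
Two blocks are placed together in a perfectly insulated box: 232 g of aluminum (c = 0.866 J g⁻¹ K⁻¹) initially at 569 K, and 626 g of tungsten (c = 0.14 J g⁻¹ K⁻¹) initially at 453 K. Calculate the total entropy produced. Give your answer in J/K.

ΔS_total = 1.54 J/K

Energy balance: T_f = (m₁c₁T₁ + m₂c₂T₂)/(m₁c₁ + m₂c₂) = 533.77 K.
ΔS₁ = m₁c₁ ln(T_f/T₁) = 200.912 × ln(533.77/569) = -12.84 J/K.
ΔS₂ = m₂c₂ ln(T_f/T₂) = 87.64 × ln(533.77/453) = 14.38 J/K.
ΔS_total = -12.84 + 14.38 = 1.54 J/K.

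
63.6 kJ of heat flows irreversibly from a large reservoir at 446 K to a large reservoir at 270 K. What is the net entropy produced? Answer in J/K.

ΔS_total = 93 J/K

ΔS_hot = −Q/T_H = −63600/446 = -142.6 J/K and ΔS_cold = +Q/T_C = 63600/270 = 235.6 J/K.
ΔS_total = -142.6 + 235.6 = 93 J/K, positive as the second law requires.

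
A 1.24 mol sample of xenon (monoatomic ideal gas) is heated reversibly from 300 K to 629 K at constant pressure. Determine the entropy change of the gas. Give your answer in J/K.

At constant pressure, ΔS = nC_p ln(T₂/T₁) with C_p = 5R/2 = 20.79 J mol⁻¹ K⁻¹.
ΔS = 1.24 × 20.79 × ln(629/300) = 19.1 J/K.

ΔS = 19.1 J/K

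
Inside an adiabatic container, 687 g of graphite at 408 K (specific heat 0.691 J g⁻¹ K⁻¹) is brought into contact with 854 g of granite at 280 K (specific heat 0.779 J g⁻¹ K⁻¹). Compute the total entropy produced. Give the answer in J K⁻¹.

ΔS_total = 19.9 J/K

Energy balance: T_f = (m₁c₁T₁ + m₂c₂T₂)/(m₁c₁ + m₂c₂) = 333.3 K.
ΔS₁ = m₁c₁ ln(T_f/T₁) = 474.717 × ln(333.3/408) = -96 J/K.
ΔS₂ = m₂c₂ ln(T_f/T₂) = 665.266 × ln(333.3/280) = 115.9 J/K.
ΔS_total = -96 + 115.9 = 19.9 J/K.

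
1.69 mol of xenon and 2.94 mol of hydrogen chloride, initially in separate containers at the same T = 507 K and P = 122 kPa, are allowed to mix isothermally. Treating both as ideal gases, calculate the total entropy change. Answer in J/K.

Mole fractions: x_A = 1.69/4.63 = 0.365, x_B = 0.635.
ΔS_mix = −R(n_A ln x_A + n_B ln x_B) = −8.314 × (1.69 ln 0.365 + 2.94 ln 0.635) = 25.3 J/K.

ΔS_mix = 25.3 J/K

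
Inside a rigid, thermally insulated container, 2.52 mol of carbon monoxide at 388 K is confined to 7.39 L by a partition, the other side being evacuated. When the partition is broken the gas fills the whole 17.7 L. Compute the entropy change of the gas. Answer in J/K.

For an ideal gas in free expansion Q = 0 and W = 0, so T is unchanged.
Entropy is a state function; using a reversible isothermal path, ΔS_gas = nR ln(V₂/V₁) = 2.52 × 8.314 × ln(17.7/7.39) = 18.3 J/K.

ΔS_gas = 18.3 J/K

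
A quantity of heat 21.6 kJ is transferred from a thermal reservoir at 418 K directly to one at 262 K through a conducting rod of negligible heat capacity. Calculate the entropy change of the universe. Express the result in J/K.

ΔS_hot = −Q/T_H = −21600/418 = -51.67 J/K and ΔS_cold = +Q/T_C = 21600/262 = 82.44 J/K.
ΔS_total = -51.67 + 82.44 = 30.8 J/K, positive as the second law requires.

ΔS_total = 30.8 J/K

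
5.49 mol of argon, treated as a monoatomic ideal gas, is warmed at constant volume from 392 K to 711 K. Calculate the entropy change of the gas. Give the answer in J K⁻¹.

At constant volume, ΔS = nC_V ln(T₂/T₁) with C_V = 3R/2 = 12.47 J mol⁻¹ K⁻¹.
ΔS = 5.49 × 12.47 × ln(711/392) = 40.8 J/K.

ΔS = 40.8 J/K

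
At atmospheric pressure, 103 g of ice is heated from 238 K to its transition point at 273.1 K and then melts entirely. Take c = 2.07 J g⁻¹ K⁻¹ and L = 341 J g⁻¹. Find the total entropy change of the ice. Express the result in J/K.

Warming step: ΔS₁ = m c ln(T_tr/T_i) = 103 × 2.07 × ln(273.1/238) = 29.33 J/K.
Phase change: ΔS₂ = +mL/T_tr = 103 × 341 / 273.1 = 128.6 J/K.
ΔS_total = (29.33) + (128.6) = 158 J/K.

ΔS = 158 J/K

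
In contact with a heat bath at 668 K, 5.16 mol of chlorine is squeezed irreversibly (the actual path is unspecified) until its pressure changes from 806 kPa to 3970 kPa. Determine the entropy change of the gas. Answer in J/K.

ΔS_gas = -68.4 J/K

Entropy is a state function, so ΔS_gas depends only on the end states.
For an isothermal ideal gas ΔS_gas = nR ln(P₁/P₂) = 5.16 × 8.314 × ln(806/3970) = -68.4 J/K.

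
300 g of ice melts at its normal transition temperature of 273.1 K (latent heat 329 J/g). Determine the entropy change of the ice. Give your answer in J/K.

ΔS = 361 J/K

Heat absorbed by the substance: Q = mL = 300 × 329 = 98700 J.
At constant T, ΔS = Q_rev/T = 98700 / 273.1 = 361 J/K.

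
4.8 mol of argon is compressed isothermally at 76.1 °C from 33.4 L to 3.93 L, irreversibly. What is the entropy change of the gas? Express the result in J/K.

ΔS_gas = -85.4 J/K

Entropy is a state function, so ΔS_gas depends only on the end states.
For an isothermal ideal gas ΔS_gas = nR ln(V₂/V₁) = 4.8 × 8.314 × ln(3.93/33.4) = -85.4 J/K.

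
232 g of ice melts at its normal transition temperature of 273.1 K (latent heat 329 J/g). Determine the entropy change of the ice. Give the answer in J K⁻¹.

Heat absorbed by the substance: Q = mL = 232 × 329 = 76328 J.
At constant T, ΔS = Q_rev/T = 76328 / 273.1 = 279 J/K.

ΔS = 279 J/K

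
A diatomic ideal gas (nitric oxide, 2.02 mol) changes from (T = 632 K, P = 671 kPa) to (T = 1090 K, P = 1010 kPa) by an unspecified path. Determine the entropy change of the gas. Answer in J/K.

ΔS = nC_p ln(T₂/T₁) − nR ln(P₂/P₁), with C_p = 7R/2 = 29.1 J mol⁻¹ K⁻¹ for a diatomic ideal gas.
ΔS = 2.02 × [29.1 × ln(1090/632) − 8.314 × ln(1010/671)] = 25.2 J/K.

ΔS = 25.2 J/K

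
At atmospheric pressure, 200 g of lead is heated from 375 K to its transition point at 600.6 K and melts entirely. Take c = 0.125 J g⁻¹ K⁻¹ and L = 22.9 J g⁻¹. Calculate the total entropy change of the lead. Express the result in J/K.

Warming step: ΔS₁ = m c ln(T_tr/T_i) = 200 × 0.125 × ln(600.6/375) = 11.78 J/K.
Phase change: ΔS₂ = +mL/T_tr = 200 × 22.9 / 600.6 = 7.626 J/K.
ΔS_total = (11.78) + (7.626) = 19.4 J/K.

ΔS = 19.4 J/K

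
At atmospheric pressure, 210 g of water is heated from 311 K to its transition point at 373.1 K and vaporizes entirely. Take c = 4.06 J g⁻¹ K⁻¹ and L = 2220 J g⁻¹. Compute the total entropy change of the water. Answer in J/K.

ΔS = 1400 J/K

Warming step: ΔS₁ = m c ln(T_tr/T_i) = 210 × 4.06 × ln(373.1/311) = 155.22 J/K.
Phase change: ΔS₂ = +mL/T_tr = 210 × 2220 / 373.1 = 1249.5 J/K.
ΔS_total = (155.22) + (1249.5) = 1400 J/K.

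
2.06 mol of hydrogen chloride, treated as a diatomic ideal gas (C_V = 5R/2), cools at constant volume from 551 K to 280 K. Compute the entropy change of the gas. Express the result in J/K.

ΔS = -29 J/K

At constant volume, ΔS = nC_V ln(T₂/T₁) with C_V = 5R/2 = 20.79 J mol⁻¹ K⁻¹.
ΔS = 2.06 × 20.79 × ln(280/551) = -29 J/K.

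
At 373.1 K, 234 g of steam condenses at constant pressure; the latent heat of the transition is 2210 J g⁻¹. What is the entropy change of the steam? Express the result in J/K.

Heat released by the substance: Q = −mL = −234 × 2210 = −517140 J.
At constant T, ΔS = Q_rev/T = −517140 / 373.1 = -1390 J/K.

ΔS = -1390 J/K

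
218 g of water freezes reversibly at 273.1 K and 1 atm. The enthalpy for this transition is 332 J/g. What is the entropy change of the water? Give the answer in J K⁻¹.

Heat released by the substance: Q = −mL = −218 × 332 = −72376 J.
At constant T, ΔS = Q_rev/T = −72376 / 273.1 = -265 J/K.

ΔS = -265 J/K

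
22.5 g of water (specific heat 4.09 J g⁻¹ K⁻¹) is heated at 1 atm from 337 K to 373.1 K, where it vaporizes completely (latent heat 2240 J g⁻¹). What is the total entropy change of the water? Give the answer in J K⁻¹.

Warming step: ΔS₁ = m c ln(T_tr/T_i) = 22.5 × 4.09 × ln(373.1/337) = 9.365 J/K.
Phase change: ΔS₂ = +mL/T_tr = 22.5 × 2240 / 373.1 = 135.1 J/K.
ΔS_total = (9.365) + (135.1) = 144 J/K.

ΔS = 144 J/K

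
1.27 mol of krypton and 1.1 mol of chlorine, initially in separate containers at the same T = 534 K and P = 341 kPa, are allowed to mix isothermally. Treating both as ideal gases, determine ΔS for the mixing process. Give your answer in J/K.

ΔS_mix = 13.6 J/K

Mole fractions: x_A = 1.27/2.37 = 0.536, x_B = 0.464.
ΔS_mix = −R(n_A ln x_A + n_B ln x_B) = −8.314 × (1.27 ln 0.536 + 1.1 ln 0.464) = 13.6 J/K.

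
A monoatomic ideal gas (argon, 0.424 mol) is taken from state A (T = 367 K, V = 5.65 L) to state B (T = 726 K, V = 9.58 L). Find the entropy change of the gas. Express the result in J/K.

ΔS = 5.47 J/K

Entropy is a state function: ΔS = nC_V ln(T₂/T₁) + nR ln(V₂/V₁), with C_V = 3R/2 = 12.47 J mol⁻¹ K⁻¹ for a monoatomic ideal gas.
ΔS = 0.424 × [12.47 × ln(726/367) + 8.314 × ln(9.58/5.65)] = 5.47 J/K.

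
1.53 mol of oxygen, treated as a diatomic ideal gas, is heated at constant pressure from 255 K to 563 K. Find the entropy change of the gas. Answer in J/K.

At constant pressure, ΔS = nC_p ln(T₂/T₁) with C_p = 7R/2 = 29.1 J mol⁻¹ K⁻¹.
ΔS = 1.53 × 29.1 × ln(563/255) = 35.3 J/K.

ΔS = 35.3 J/K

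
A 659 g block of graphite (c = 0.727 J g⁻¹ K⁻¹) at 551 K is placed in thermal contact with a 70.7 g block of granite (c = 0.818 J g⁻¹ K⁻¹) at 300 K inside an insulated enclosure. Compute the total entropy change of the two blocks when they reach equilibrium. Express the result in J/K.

ΔS_total = 8.15 J/K

Energy balance: T_f = (m₁c₁T₁ + m₂c₂T₂)/(m₁c₁ + m₂c₂) = 523.96 K.
ΔS₁ = m₁c₁ ln(T_f/T₁) = 479.093 × ln(523.96/551) = -24.1 J/K.
ΔS₂ = m₂c₂ ln(T_f/T₂) = 57.8326 × ln(523.96/300) = 32.25 J/K.
ΔS_total = -24.1 + 32.25 = 8.15 J/K.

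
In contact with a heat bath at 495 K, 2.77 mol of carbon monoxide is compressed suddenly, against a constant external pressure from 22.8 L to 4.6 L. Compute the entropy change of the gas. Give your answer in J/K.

ΔS_gas = -36.9 J/K

Entropy is a state function, so ΔS_gas depends only on the end states.
For an isothermal ideal gas ΔS_gas = nR ln(V₂/V₁) = 2.77 × 8.314 × ln(4.6/22.8) = -36.9 J/K.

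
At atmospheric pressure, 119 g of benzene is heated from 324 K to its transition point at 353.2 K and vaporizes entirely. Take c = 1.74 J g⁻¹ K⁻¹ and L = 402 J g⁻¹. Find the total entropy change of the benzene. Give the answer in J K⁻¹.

ΔS = 153 J/K

Warming step: ΔS₁ = m c ln(T_tr/T_i) = 119 × 1.74 × ln(353.2/324) = 17.87 J/K.
Phase change: ΔS₂ = +mL/T_tr = 119 × 402 / 353.2 = 135.4 J/K.
ΔS_total = (17.87) + (135.4) = 153 J/K.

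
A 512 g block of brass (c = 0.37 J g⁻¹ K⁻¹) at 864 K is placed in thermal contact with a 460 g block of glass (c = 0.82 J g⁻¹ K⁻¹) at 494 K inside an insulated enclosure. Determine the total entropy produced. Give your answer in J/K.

ΔS_total = 20.7 J/K

Energy balance: T_f = (m₁c₁T₁ + m₂c₂T₂)/(m₁c₁ + m₂c₂) = 617.7 K.
ΔS₁ = m₁c₁ ln(T_f/T₁) = 189.44 × ln(617.7/864) = -63.57 J/K.
ΔS₂ = m₂c₂ ln(T_f/T₂) = 377.2 × ln(617.7/494) = 84.29 J/K.
ΔS_total = -63.57 + 84.29 = 20.7 J/K.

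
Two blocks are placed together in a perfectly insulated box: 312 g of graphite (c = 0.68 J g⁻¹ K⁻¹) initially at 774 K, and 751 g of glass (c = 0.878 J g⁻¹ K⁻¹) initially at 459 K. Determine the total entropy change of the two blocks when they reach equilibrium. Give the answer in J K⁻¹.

ΔS_total = 23.8 J/K

Energy balance: T_f = (m₁c₁T₁ + m₂c₂T₂)/(m₁c₁ + m₂c₂) = 535.68 K.
ΔS₁ = m₁c₁ ln(T_f/T₁) = 212.16 × ln(535.68/774) = -78.08 J/K.
ΔS₂ = m₂c₂ ln(T_f/T₂) = 659.378 × ln(535.68/459) = 101.9 J/K.
ΔS_total = -78.08 + 101.9 = 23.8 J/K.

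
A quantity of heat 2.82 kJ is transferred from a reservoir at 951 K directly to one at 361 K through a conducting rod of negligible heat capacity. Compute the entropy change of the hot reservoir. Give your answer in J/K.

ΔS_hot = -2.97 J/K

The hot reservoir loses heat Q, so ΔS_hot = −Q/T_H = −2820/951 = -2.97 J/K.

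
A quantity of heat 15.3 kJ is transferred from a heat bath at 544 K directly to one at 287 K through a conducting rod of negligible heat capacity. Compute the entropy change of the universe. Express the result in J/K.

ΔS_total = 25.2 J/K

ΔS_hot = −Q/T_H = −15300/544 = -28.12 J/K and ΔS_cold = +Q/T_C = 15300/287 = 53.31 J/K.
ΔS_total = -28.12 + 53.31 = 25.2 J/K, positive as the second law requires.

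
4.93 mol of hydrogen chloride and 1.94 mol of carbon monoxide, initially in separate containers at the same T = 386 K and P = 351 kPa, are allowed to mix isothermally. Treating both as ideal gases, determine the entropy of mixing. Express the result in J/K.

ΔS_mix = 34 J/K

Mole fractions: x_A = 4.93/6.87 = 0.718, x_B = 0.282.
ΔS_mix = −R(n_A ln x_A + n_B ln x_B) = −8.314 × (4.93 ln 0.718 + 1.94 ln 0.282) = 34 J/K.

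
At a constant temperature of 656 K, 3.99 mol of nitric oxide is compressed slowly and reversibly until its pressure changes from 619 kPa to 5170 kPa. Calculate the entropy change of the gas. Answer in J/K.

ΔS_gas = -70.4 J/K

For an isothermal ideal gas ΔS_gas = nR ln(P₁/P₂) = 3.99 × 8.314 × ln(619/5170) = -70.4 J/K.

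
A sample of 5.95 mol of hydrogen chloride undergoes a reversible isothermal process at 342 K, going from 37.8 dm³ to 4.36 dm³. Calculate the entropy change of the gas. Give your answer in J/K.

ΔS_gas = -107 J/K

For an isothermal ideal gas ΔS_gas = nR ln(V₂/V₁) = 5.95 × 8.314 × ln(4.36/37.8) = -107 J/K.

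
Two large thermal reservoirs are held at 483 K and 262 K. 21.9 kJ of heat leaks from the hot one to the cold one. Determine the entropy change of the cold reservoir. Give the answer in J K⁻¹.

ΔS_cold = 83.6 J/K

The cold reservoir gains heat Q, so ΔS_cold = +Q/T_C = 21900/262 = 83.6 J/K.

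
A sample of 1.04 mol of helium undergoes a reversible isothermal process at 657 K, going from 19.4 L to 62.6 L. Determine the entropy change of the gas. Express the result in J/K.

For an isothermal ideal gas ΔS_gas = nR ln(V₂/V₁) = 1.04 × 8.314 × ln(62.6/19.4) = 10.1 J/K.

ΔS_gas = 10.1 J/K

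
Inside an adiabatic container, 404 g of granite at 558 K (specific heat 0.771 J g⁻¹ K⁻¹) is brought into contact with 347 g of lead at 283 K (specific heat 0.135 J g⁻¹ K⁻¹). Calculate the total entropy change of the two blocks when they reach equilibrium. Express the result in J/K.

ΔS_total = 7.94 J/K

Energy balance: T_f = (m₁c₁T₁ + m₂c₂T₂)/(m₁c₁ + m₂c₂) = 522.05 K.
ΔS₁ = m₁c₁ ln(T_f/T₁) = 311.484 × ln(522.05/558) = -20.74 J/K.
ΔS₂ = m₂c₂ ln(T_f/T₂) = 46.845 × ln(522.05/283) = 28.68 J/K.
ΔS_total = -20.74 + 28.68 = 7.94 J/K.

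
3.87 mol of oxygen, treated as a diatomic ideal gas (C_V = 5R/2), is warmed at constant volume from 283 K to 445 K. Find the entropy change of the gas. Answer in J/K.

At constant volume, ΔS = nC_V ln(T₂/T₁) with C_V = 5R/2 = 20.79 J mol⁻¹ K⁻¹.
ΔS = 3.87 × 20.79 × ln(445/283) = 36.4 J/K.

ΔS = 36.4 J/K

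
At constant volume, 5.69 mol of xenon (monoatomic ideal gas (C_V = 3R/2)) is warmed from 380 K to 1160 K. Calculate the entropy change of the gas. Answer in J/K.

ΔS = 79.2 J/K

At constant volume, ΔS = nC_V ln(T₂/T₁) with C_V = 3R/2 = 12.47 J mol⁻¹ K⁻¹.
ΔS = 5.69 × 12.47 × ln(1160/380) = 79.2 J/K.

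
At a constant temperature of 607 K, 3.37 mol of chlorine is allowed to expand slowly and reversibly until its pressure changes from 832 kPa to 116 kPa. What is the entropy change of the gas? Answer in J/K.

ΔS_gas = 55.2 J/K

For an isothermal ideal gas ΔS_gas = nR ln(P₁/P₂) = 3.37 × 8.314 × ln(832/116) = 55.2 J/K.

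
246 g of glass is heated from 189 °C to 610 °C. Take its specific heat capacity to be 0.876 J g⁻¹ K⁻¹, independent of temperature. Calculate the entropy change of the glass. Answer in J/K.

In kelvin: T₁ = 462.15 K, T₂ = 883.15 K. ΔS = ∫dQ_rev/T = m c ln(T₂/T₁) = 246 × 0.876 × ln(883.15/462.15) = 140 J/K.

ΔS = 140 J/K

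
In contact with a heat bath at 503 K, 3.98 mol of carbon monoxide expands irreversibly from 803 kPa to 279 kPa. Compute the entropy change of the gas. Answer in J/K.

Entropy is a state function, so ΔS_gas depends only on the end states.
For an isothermal ideal gas ΔS_gas = nR ln(P₁/P₂) = 3.98 × 8.314 × ln(803/279) = 35 J/K.

ΔS_gas = 35 J/K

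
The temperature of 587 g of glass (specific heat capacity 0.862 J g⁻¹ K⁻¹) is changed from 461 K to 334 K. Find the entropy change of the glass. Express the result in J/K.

ΔS = -163 J/K

ΔS = ∫dQ_rev/T = m c ln(T₂/T₁) = 587 × 0.862 × ln(334/461) = -163 J/K.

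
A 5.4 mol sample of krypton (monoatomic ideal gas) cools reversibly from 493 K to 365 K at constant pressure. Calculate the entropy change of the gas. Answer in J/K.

At constant pressure, ΔS = nC_p ln(T₂/T₁) with C_p = 5R/2 = 20.79 J mol⁻¹ K⁻¹.
ΔS = 5.4 × 20.79 × ln(365/493) = -33.7 J/K.

ΔS = -33.7 J/K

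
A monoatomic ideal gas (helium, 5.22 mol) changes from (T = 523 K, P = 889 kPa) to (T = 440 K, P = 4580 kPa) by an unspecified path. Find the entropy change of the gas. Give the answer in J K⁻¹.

ΔS = nC_p ln(T₂/T₁) − nR ln(P₂/P₁), with C_p = 5R/2 = 20.79 J mol⁻¹ K⁻¹ for a monoatomic ideal gas.
ΔS = 5.22 × [20.79 × ln(440/523) − 8.314 × ln(4580/889)] = -89.9 J/K.

ΔS = -89.9 J/K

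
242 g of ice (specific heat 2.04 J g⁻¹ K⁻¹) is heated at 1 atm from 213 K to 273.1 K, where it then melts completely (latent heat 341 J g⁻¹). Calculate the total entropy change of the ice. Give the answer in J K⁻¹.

ΔS = 425 J/K

Warming step: ΔS₁ = m c ln(T_tr/T_i) = 242 × 2.04 × ln(273.1/213) = 122.7 J/K.
Phase change: ΔS₂ = +mL/T_tr = 242 × 341 / 273.1 = 302.2 J/K.
ΔS_total = (122.7) + (302.2) = 425 J/K.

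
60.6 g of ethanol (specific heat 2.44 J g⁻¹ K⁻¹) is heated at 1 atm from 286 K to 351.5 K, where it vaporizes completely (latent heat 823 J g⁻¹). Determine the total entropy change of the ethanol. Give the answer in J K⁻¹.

ΔS = 172 J/K

Warming step: ΔS₁ = m c ln(T_tr/T_i) = 60.6 × 2.44 × ln(351.5/286) = 30.49 J/K.
Phase change: ΔS₂ = +mL/T_tr = 60.6 × 823 / 351.5 = 141.9 J/K.
ΔS_total = (30.49) + (141.9) = 172 J/K.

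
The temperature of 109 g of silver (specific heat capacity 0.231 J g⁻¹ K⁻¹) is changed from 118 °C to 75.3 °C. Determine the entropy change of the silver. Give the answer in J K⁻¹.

ΔS = -2.91 J/K

In kelvin: T₁ = 391.15 K, T₂ = 348.45 K. ΔS = ∫dQ_rev/T = m c ln(T₂/T₁) = 109 × 0.231 × ln(348.45/391.15) = -2.91 J/K.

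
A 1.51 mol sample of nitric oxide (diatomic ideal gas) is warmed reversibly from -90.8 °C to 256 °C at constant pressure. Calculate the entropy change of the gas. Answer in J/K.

In kelvin: T₁ = 182.35 K, T₂ = 529.15 K. At constant pressure, ΔS = nC_p ln(T₂/T₁) with C_p = 7R/2 = 29.1 J mol⁻¹ K⁻¹.
ΔS = 1.51 × 29.1 × ln(529.15/182.35) = 46.8 J/K.

ΔS = 46.8 J/K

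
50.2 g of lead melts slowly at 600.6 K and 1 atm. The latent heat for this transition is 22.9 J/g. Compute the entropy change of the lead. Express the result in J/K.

Heat absorbed by the substance: Q = mL = 50.2 × 22.9 = 1149.58 J.
At constant T, ΔS = Q_rev/T = 1149.58 / 600.6 = 1.91 J/K.

ΔS = 1.91 J/K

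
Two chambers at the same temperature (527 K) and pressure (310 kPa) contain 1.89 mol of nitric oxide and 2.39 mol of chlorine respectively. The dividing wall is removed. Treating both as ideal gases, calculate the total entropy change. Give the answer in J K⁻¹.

Mole fractions: x_A = 1.89/4.28 = 0.442, x_B = 0.558.
ΔS_mix = −R(n_A ln x_A + n_B ln x_B) = −8.314 × (1.89 ln 0.442 + 2.39 ln 0.558) = 24.4 J/K.

ΔS_mix = 24.4 J/K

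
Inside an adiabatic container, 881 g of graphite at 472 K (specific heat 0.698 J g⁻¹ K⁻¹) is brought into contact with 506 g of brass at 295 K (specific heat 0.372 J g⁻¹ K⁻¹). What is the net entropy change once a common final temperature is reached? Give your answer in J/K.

Energy balance: T_f = (m₁c₁T₁ + m₂c₂T₂)/(m₁c₁ + m₂c₂) = 430.52 K.
ΔS₁ = m₁c₁ ln(T_f/T₁) = 614.938 × ln(430.52/472) = -56.57 J/K.
ΔS₂ = m₂c₂ ln(T_f/T₂) = 188.232 × ln(430.52/295) = 71.15 J/K.
ΔS_total = -56.57 + 71.15 = 14.6 J/K.

ΔS_total = 14.6 J/K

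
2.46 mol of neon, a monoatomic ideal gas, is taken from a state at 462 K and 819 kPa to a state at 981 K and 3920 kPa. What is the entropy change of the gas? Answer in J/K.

ΔS = nC_p ln(T₂/T₁) − nR ln(P₂/P₁), with C_p = 5R/2 = 20.79 J mol⁻¹ K⁻¹ for a monoatomic ideal gas.
ΔS = 2.46 × [20.79 × ln(981/462) − 8.314 × ln(3920/819)] = 6.48 J/K.

ΔS = 6.48 J/K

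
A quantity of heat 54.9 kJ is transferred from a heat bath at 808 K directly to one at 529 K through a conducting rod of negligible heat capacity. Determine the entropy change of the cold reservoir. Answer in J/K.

The cold reservoir gains heat Q, so ΔS_cold = +Q/T_C = 54900/529 = 104 J/K.

ΔS_cold = 104 J/K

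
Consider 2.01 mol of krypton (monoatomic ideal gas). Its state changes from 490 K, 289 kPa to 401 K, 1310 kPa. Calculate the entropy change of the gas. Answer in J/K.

ΔS = nC_p ln(T₂/T₁) − nR ln(P₂/P₁), with C_p = 5R/2 = 20.79 J mol⁻¹ K⁻¹ for a monoatomic ideal gas.
ΔS = 2.01 × [20.79 × ln(401/490) − 8.314 × ln(1310/289)] = -33.6 J/K.

ΔS = -33.6 J/K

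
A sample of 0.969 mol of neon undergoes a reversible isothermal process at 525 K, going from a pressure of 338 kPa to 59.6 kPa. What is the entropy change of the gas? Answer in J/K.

ΔS_gas = 14 J/K

For an isothermal ideal gas ΔS_gas = nR ln(P₁/P₂) = 0.969 × 8.314 × ln(338/59.6) = 14 J/K.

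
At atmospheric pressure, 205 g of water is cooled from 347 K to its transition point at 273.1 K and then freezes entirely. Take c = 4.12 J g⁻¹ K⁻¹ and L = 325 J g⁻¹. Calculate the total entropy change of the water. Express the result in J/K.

Cooling step: ΔS₁ = m c ln(T_tr/T_i) = 205 × 4.12 × ln(273.1/347) = -202.3 J/K.
Phase change: ΔS₂ = −mL/T_tr = −205 × 325 / 273.1 = -244 J/K.
ΔS_total = (-202.3) + (-244) = -446 J/K.

ΔS = -446 J/K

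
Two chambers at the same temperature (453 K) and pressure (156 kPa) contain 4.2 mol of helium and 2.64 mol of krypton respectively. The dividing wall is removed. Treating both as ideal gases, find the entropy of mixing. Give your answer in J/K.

Mole fractions: x_A = 4.2/6.84 = 0.614, x_B = 0.386.
ΔS_mix = −R(n_A ln x_A + n_B ln x_B) = −8.314 × (4.2 ln 0.614 + 2.64 ln 0.386) = 37.9 J/K.

ΔS_mix = 37.9 J/K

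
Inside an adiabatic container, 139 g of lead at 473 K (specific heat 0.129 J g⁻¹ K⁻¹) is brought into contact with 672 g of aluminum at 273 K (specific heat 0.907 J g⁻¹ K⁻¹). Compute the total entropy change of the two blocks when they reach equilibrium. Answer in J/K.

ΔS_total = 3.15 J/K

Energy balance: T_f = (m₁c₁T₁ + m₂c₂T₂)/(m₁c₁ + m₂c₂) = 278.72 K.
ΔS₁ = m₁c₁ ln(T_f/T₁) = 17.931 × ln(278.72/473) = -9.484 J/K.
ΔS₂ = m₂c₂ ln(T_f/T₂) = 609.504 × ln(278.72/273) = 12.63 J/K.
ΔS_total = -9.484 + 12.63 = 3.15 J/K.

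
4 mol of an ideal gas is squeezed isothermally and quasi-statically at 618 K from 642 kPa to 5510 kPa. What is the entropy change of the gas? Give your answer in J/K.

ΔS_gas = -71.5 J/K

For an isothermal ideal gas ΔS_gas = nR ln(P₁/P₂) = 4 × 8.314 × ln(642/5510) = -71.5 J/K.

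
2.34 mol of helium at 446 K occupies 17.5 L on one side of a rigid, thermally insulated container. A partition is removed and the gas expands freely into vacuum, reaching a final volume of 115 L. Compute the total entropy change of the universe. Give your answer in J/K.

ΔS_universe = 36.6 J/K

No heat is exchanged and no work is done, so the ideal-gas temperature stays constant.
Entropy is a state function; using a reversible isothermal path, ΔS_gas = nR ln(V₂/V₁) = 2.34 × 8.314 × ln(115/17.5) = 36.6 J/K.
The insulated surroundings exchange no heat, so ΔS_surr = 0 and ΔS_universe = ΔS_gas.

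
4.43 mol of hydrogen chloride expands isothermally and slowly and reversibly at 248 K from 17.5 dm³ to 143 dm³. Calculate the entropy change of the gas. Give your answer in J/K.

ΔS_gas = 77.4 J/K

For an isothermal ideal gas ΔS_gas = nR ln(V₂/V₁) = 4.43 × 8.314 × ln(143/17.5) = 77.4 J/K.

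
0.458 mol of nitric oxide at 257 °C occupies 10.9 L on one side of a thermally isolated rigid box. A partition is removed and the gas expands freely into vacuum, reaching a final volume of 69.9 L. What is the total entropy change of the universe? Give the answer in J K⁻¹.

ΔS_universe = 7.08 J/K

No heat is exchanged and no work is done, so the ideal-gas temperature stays constant.
Entropy is a state function; using a reversible isothermal path, ΔS_gas = nR ln(V₂/V₁) = 0.458 × 8.314 × ln(69.9/10.9) = 7.08 J/K.
The insulated surroundings exchange no heat, so ΔS_surr = 0 and ΔS_universe = ΔS_gas.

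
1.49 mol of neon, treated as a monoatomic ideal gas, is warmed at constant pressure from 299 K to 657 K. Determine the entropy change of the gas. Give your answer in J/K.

ΔS = 24.4 J/K

At constant pressure, ΔS = nC_p ln(T₂/T₁) with C_p = 5R/2 = 20.79 J mol⁻¹ K⁻¹.
ΔS = 1.49 × 20.79 × ln(657/299) = 24.4 J/K.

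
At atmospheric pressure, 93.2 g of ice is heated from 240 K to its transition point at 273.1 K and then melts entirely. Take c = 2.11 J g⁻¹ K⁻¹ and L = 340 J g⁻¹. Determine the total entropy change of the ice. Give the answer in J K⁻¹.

ΔS = 141 J/K

Warming step: ΔS₁ = m c ln(T_tr/T_i) = 93.2 × 2.11 × ln(273.1/240) = 25.41 J/K.
Phase change: ΔS₂ = +mL/T_tr = 93.2 × 340 / 273.1 = 116 J/K.
ΔS_total = (25.41) + (116) = 141 J/K.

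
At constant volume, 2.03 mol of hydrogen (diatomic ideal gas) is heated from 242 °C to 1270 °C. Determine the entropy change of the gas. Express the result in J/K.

In kelvin: T₁ = 515.15 K, T₂ = 1543.15 K. At constant volume, ΔS = nC_V ln(T₂/T₁) with C_V = 5R/2 = 20.79 J mol⁻¹ K⁻¹.
ΔS = 2.03 × 20.79 × ln(1543.15/515.15) = 46.3 J/K.

ΔS = 46.3 J/K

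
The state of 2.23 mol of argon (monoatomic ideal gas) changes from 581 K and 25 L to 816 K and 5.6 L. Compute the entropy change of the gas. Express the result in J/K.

Entropy is a state function: ΔS = nC_V ln(T₂/T₁) + nR ln(V₂/V₁), with C_V = 3R/2 = 12.47 J mol⁻¹ K⁻¹ for a monoatomic ideal gas.
ΔS = 2.23 × [12.47 × ln(816/581) + 8.314 × ln(5.6/25)] = -18.3 J/K.

ΔS = -18.3 J/K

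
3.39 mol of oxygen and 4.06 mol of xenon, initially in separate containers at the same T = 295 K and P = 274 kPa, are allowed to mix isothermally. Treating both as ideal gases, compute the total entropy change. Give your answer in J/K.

ΔS_mix = 42.7 J/K

Mole fractions: x_A = 3.39/7.45 = 0.455, x_B = 0.545.
ΔS_mix = −R(n_A ln x_A + n_B ln x_B) = −8.314 × (3.39 ln 0.455 + 4.06 ln 0.545) = 42.7 J/K.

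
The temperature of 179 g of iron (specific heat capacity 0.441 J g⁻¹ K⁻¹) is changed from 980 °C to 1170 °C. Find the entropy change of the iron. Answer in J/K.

In kelvin: T₁ = 1253.15 K, T₂ = 1443.15 K. ΔS = ∫dQ_rev/T = m c ln(T₂/T₁) = 179 × 0.441 × ln(1443.15/1253.15) = 11.1 J/K.

ΔS = 11.1 J/K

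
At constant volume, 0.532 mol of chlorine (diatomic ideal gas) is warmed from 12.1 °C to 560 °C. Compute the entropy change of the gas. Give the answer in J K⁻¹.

ΔS = 11.9 J/K

In kelvin: T₁ = 285.25 K, T₂ = 833.15 K. At constant volume, ΔS = nC_V ln(T₂/T₁) with C_V = 5R/2 = 20.79 J mol⁻¹ K⁻¹.
ΔS = 0.532 × 20.79 × ln(833.15/285.25) = 11.9 J/K.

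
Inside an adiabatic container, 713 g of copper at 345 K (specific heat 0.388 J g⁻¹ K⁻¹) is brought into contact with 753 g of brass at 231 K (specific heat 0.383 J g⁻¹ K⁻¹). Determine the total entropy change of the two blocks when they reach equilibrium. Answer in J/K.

ΔS_total = 11.3 J/K

Energy balance: T_f = (m₁c₁T₁ + m₂c₂T₂)/(m₁c₁ + m₂c₂) = 286.81 K.
ΔS₁ = m₁c₁ ln(T_f/T₁) = 276.644 × ln(286.81/345) = -51.1 J/K.
ΔS₂ = m₂c₂ ln(T_f/T₂) = 288.399 × ln(286.81/231) = 62.41 J/K.
ΔS_total = -51.1 + 62.41 = 11.3 J/K.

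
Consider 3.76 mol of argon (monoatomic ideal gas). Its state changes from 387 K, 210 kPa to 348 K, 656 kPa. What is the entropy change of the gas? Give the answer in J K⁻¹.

ΔS = -43.9 J/K

ΔS = nC_p ln(T₂/T₁) − nR ln(P₂/P₁), with C_p = 5R/2 = 20.79 J mol⁻¹ K⁻¹ for a monoatomic ideal gas.
ΔS = 3.76 × [20.79 × ln(348/387) − 8.314 × ln(656/210)] = -43.9 J/K.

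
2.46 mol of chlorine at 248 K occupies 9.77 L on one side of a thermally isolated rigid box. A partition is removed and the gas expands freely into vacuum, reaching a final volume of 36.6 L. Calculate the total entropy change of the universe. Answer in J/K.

No heat is exchanged and no work is done, so the ideal-gas temperature stays constant.
Entropy is a state function; using a reversible isothermal path, ΔS_gas = nR ln(V₂/V₁) = 2.46 × 8.314 × ln(36.6/9.77) = 27 J/K.
The insulated surroundings exchange no heat, so ΔS_surr = 0 and ΔS_universe = ΔS_gas.

ΔS_universe = 27 J/K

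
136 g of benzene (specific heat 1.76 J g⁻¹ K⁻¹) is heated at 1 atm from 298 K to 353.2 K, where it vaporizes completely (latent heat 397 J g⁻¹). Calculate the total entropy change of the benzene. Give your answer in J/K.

ΔS = 194 J/K

Warming step: ΔS₁ = m c ln(T_tr/T_i) = 136 × 1.76 × ln(353.2/298) = 40.68 J/K.
Phase change: ΔS₂ = +mL/T_tr = 136 × 397 / 353.2 = 152.9 J/K.
ΔS_total = (40.68) + (152.9) = 194 J/K.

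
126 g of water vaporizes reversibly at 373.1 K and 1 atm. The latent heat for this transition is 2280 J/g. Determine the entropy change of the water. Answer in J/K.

ΔS = 770 J/K

Heat absorbed by the substance: Q = mL = 126 × 2280 = 287280 J.
At constant T, ΔS = Q_rev/T = 287280 / 373.1 = 770 J/K.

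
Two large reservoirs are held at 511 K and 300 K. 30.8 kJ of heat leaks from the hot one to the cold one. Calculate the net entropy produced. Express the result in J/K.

ΔS_hot = −Q/T_H = −30800/511 = -60.27 J/K and ΔS_cold = +Q/T_C = 30800/300 = 102.7 J/K.
ΔS_total = -60.27 + 102.7 = 42.4 J/K, positive as the second law requires.

ΔS_total = 42.4 J/K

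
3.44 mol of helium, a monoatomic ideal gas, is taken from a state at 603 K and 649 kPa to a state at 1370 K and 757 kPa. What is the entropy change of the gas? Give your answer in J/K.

ΔS = nC_p ln(T₂/T₁) − nR ln(P₂/P₁), with C_p = 5R/2 = 20.79 J mol⁻¹ K⁻¹ for a monoatomic ideal gas.
ΔS = 3.44 × [20.79 × ln(1370/603) − 8.314 × ln(757/649)] = 54.3 J/K.

ΔS = 54.3 J/K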